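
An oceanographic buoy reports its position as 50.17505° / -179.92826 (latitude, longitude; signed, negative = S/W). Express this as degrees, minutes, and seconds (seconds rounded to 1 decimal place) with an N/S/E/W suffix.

50°10′30.2″ N, 179°55′41.7″ W

Lat: whole degrees 50; 10.50300′ → 10′ and 30.180″
Longitude is negative → W; |value| = 179.928260
λ: whole degrees 179; 55.69560′ → 55′ and 41.736″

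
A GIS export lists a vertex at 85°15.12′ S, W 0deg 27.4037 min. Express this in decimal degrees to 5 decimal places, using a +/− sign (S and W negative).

-85.25200, -0.45673

φ: 15.12′ = 0.252000°; total 85.252000
hemisphere S, so the sign is −
Longitude: 0 + 27.4037/60 = 0.456728
W ⇒ negate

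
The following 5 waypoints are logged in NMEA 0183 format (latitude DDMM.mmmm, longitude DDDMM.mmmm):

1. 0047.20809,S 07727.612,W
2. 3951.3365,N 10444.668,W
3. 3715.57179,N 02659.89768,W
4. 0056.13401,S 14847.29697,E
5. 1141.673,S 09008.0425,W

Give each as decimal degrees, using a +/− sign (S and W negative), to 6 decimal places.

1. -0.786802, -77.460200
2. 39.855608, -104.744467
3. 37.259530, -26.998295
4. -0.935567, 148.788283
5. -11.694550, -90.134042

Point 1:
  Lat: split at 2 digits → 00° and 47.20809′; 0 + 47.20809/60 = 0.7868015
  S ⇒ negate
  Lon: degrees = first 3 digits = 77, minutes = 27.612; 77 + 27.612/60 = 77.4602000
  W → negative
Point 2:
  Latitude: degrees = first 2 digits = 39, minutes = 51.3365; 39 + 51.3365/60 = 39.8556083
  N → positive
  Longitude: degrees = first 3 digits = 104, minutes = 44.668; 104 + 44.668/60 = 104.7444667
  hemisphere W, so the sign is −
Point 3:
  Latitude: split at 2 digits → 37° and 15.57179′; 37 + 15.57179/60 = 37.2595298
  N → positive
  Longitude: degrees = first 3 digits = 26, minutes = 59.89768; 26 + 59.89768/60 = 26.9982947
  hemisphere W, so the sign is −
Point 4:
  Latitude: split at 2 digits → 00° and 56.13401′; 0 + 56.13401/60 = 0.9355668
  hemisphere S, so the sign is −
  Longitude: degrees = first 3 digits = 148, minutes = 47.29697; 148 + 47.29697/60 = 148.7882828
  E ⇒ keep positive
Point 5:
  Latitude: split at 2 digits → 11° and 41.673′; 11 + 41.673/60 = 11.6945500
  S ⇒ negate
  Lon: split at 3 digits → 090° and 8.0425′; 90 + 8.0425/60 = 90.1340417
  W ⇒ negate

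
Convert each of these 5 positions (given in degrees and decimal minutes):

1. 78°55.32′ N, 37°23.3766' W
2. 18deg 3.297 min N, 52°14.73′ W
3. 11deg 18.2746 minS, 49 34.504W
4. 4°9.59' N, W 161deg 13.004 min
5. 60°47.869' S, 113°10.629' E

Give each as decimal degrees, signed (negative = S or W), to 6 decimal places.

Point 1:
  Latitude: 78 + 55.32/60 = 78.9220000
  N → positive
  Longitude: 23.3766′ = 0.389610°; total 37.3896100
  W ⇒ negate
Point 2:
  φ: 3.297′ = 0.054950°; total 18.0549500
  N → positive
  Longitude: 52 + 14.73/60 = 52.2455000
  W → negative
Point 3:
  φ: 11 + 18.2746/60 = 11.3045767
  S ⇒ negate
  Lon: 34.504′ = 0.575067°; total 49.5750667
  W ⇒ negate
Point 4:
  Latitude: 4 + 9.59/60 = 4.1598333
  N → positive
  Longitude: 161 + 13.004/60 = 161.2167333
  W ⇒ negate
Point 5:
  Lat: 47.869′ = 0.797817°; total 60.7978167
  S → negative
  Lon: 113 + 10.629/60 = 113.1771500
  E → positive

1. 78.922000, -37.389610
2. 18.054950, -52.245500
3. -11.304577, -49.575067
4. 4.159833, -161.216733
5. -60.797817, 113.177150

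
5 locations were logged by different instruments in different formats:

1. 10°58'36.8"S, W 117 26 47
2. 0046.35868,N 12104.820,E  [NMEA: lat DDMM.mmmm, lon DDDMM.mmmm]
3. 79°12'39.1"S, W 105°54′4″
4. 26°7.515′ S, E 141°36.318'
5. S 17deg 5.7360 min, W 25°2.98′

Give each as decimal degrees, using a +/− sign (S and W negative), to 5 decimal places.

1. -10.97689, -117.44639
2. 0.77264, 121.08033
3. -79.21086, -105.90111
4. -26.12525, 141.60530
5. -17.09560, -25.04967

Point 1:
  Lat: 58′ + 36.8″ = 58.61333′; 10 + 58.61333/60 = 10.976889
  S ⇒ negate
  Longitude: 117° + 26/60 + 47/3600 = 117 + 0.433333 + 0.013056 = 117.446389
  W → negative
Point 2:
  Latitude: split at 2 digits → 00° and 46.35868′; 0 + 46.35868/60 = 0.772645
  N → positive
  Longitude: degrees = first 3 digits = 121, minutes = 4.82; 121 + 4.82/60 = 121.080333
  E → positive
Point 3:
  Lat: 12′ + 39.1″ = 12.65167′; 79 + 12.65167/60 = 79.210861
  hemisphere S, so the sign is −
  λ: 54′ + 4″ = 54.06667′; 105 + 54.06667/60 = 105.901111
  W → negative
Point 4:
  Lat: 26 + 7.515/60 = 26.125250
  S → negative
  Lon: 36.318′ = 0.605300°; total 141.605300
  E → positive
Point 5:
  Latitude: 5.736′ = 0.095600°; total 17.095600
  S → negative
  λ: 25 + 2.98/60 = 25.049667
  hemisphere W, so the sign is −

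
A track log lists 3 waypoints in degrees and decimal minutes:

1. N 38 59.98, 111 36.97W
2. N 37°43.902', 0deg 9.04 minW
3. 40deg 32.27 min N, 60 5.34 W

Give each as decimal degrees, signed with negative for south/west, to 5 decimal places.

1. 38.99967, -111.61617
2. 37.73170, -0.15067
3. 40.53783, -60.08900

Point 1:
  Latitude: 38 + 59.98/60 = 38.999667
  N → positive
  Longitude: 36.97′ = 0.616167°; total 111.616167
  hemisphere W, so the sign is −
Point 2:
  φ: 37 + 43.902/60 = 37.731700
  N → positive
  λ: 9.04′ = 0.150667°; total 0.150667
  W → negative
Point 3:
  Latitude: 40 + 32.27/60 = 40.537833
  N ⇒ keep positive
  Lon: 5.34′ = 0.089000°; total 60.089000
  hemisphere W, so the sign is −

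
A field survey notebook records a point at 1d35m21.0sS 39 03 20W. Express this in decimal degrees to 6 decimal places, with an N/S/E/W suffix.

1.589167° S, 39.055556° W

Latitude: 35′ + 21″ = 35.35000′; 1 + 35.35000/60 = 1.5891667
Lon: 39 + 3/60 + 20/3600 = 39.0555556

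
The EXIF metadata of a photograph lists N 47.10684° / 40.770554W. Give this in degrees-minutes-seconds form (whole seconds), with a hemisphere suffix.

47°06′25″ N, 40°46′14″ W

φ: 0.106840° → 6.41040′; 0.41040 × 60 = 24.62″
Longitude: 0.770554 × 60 = 46.23324′ → 46′, remainder × 60 = 13.99″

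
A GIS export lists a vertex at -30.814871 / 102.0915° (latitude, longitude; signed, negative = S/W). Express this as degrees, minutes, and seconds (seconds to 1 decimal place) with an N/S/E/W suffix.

Latitude is negative → S; |value| = 30.814871
Latitude: 0.814871 × 60 = 48.89226′ → 48′, remainder × 60 = 53.536″
Longitude: 0.091500° → 5.49000′; 0.49000 × 60 = 29.400″

30°48′53.5″ S, 102°05′29.4″ E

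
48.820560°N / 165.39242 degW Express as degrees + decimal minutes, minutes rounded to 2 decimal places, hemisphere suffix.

Lat: minutes = (48.820560 − 48) × 60 = 49.2336
Lon: fractional part 0.392420 → 23.5452 minutes

48° 49.23′ N, 165° 23.55′ W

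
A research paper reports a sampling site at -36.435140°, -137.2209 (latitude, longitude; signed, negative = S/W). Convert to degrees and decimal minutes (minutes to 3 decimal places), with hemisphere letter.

Latitude is negative → S; |value| = 36.435140
φ: 36° + 0.435140 × 60 = 36° 26.10840′
Longitude is negative → W; |value| = 137.220900
Longitude: minutes = (137.220900 − 137) × 60 = 13.25400

36° 26.108′ S, 137° 13.254′ W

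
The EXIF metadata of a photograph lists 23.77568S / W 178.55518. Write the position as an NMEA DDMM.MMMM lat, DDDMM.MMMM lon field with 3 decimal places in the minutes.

2346.541,S / 17833.311,W

φ: fractional part 0.775680 → 46.54080 minutes
Lon: fractional part 0.555180 → 33.31080 minutes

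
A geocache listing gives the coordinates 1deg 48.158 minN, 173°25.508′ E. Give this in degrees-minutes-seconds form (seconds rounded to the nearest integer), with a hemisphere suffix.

Lat: fractional minutes 0.15800 × 60 = 9.48″
Longitude: 25.50800′ → 25′ and 0.50800 × 60 = 30.48″

1°48′9″ N, 173°25′30″ E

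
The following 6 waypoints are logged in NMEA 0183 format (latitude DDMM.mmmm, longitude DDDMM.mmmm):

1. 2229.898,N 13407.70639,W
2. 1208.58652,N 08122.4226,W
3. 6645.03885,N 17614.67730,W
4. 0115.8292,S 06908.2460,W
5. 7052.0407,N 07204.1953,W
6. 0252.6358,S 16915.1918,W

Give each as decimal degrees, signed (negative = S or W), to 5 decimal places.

Point 1:
  φ: degrees = first 2 digits = 22, minutes = 29.898; 22 + 29.898/60 = 22.498300
  N → positive
  λ: split at 3 digits → 134° and 7.70639′; 134 + 7.70639/60 = 134.128440
  W ⇒ negate
Point 2:
  Latitude: split at 2 digits → 12° and 8.58652′; 12 + 8.58652/60 = 12.143109
  N ⇒ keep positive
  Longitude: split at 3 digits → 081° and 22.4226′; 81 + 22.4226/60 = 81.373710
  hemisphere W, so the sign is −
Point 3:
  Lat: degrees = first 2 digits = 66, minutes = 45.03885; 66 + 45.03885/60 = 66.750648
  N ⇒ keep positive
  λ: degrees = first 3 digits = 176, minutes = 14.6773; 176 + 14.6773/60 = 176.244622
  hemisphere W, so the sign is −
Point 4:
  Latitude: split at 2 digits → 01° and 15.8292′; 1 + 15.8292/60 = 1.263820
  hemisphere S, so the sign is −
  Lon: degrees = first 3 digits = 69, minutes = 8.246; 69 + 8.246/60 = 69.137433
  hemisphere W, so the sign is −
Point 5:
  Latitude: split at 2 digits → 70° and 52.0407′; 70 + 52.0407/60 = 70.867345
  N ⇒ keep positive
  Longitude: split at 3 digits → 072° and 4.1953′; 72 + 4.1953/60 = 72.069922
  W → negative
Point 6:
  φ: degrees = first 2 digits = 2, minutes = 52.6358; 2 + 52.6358/60 = 2.877263
  S → negative
  Longitude: split at 3 digits → 169° and 15.1918′; 169 + 15.1918/60 = 169.253197
  hemisphere W, so the sign is −

1. 22.49830, -134.12844
2. 12.14311, -81.37371
3. 66.75065, -176.24462
4. -1.26382, -69.13743
5. 70.86735, -72.06992
6. -2.87726, -169.25320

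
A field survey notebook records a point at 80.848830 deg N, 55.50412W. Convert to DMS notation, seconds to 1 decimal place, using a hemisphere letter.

φ: 0.848830° → 50.92980′; 0.92980 × 60 = 55.788″
λ: whole degrees 55; 30.24720′ → 30′ and 14.832″

80°50′55.8″ N, 55°30′14.8″ W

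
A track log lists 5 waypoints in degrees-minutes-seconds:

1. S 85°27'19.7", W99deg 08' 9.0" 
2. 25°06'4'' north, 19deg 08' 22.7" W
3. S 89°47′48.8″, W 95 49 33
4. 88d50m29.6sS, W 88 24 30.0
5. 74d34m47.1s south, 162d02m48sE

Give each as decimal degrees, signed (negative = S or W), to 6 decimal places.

1. -85.455472, -99.135833
2. 25.101111, -19.139639
3. -89.796889, -95.825833
4. -88.841556, -88.408333
5. -74.579750, 162.046667

Point 1:
  Lat: 85 + 27/60 + 19.7/3600 = 85.4554722
  hemisphere S, so the sign is −
  λ: 99° + 8/60 + 9/3600 = 99 + 0.133333 + 0.002500 = 99.1358333
  W ⇒ negate
Point 2:
  φ: 25° + 6/60 + 4/3600 = 25 + 0.100000 + 0.001111 = 25.1011111
  N → positive
  λ: 8′ + 22.7″ = 8.37833′; 19 + 8.37833/60 = 19.1396389
  W → negative
Point 3:
  Latitude: 89 + 47/60 + 48.8/3600 = 89.7968889
  S → negative
  Longitude: 49′ + 33″ = 49.55000′; 95 + 49.55000/60 = 95.8258333
  hemisphere W, so the sign is −
Point 4:
  Lat: 50′ + 29.6″ = 50.49333′; 88 + 50.49333/60 = 88.8415556
  hemisphere S, so the sign is −
  λ: 88° + 24/60 + 30/3600 = 88 + 0.400000 + 0.008333 = 88.4083333
  W → negative
Point 5:
  Latitude: 34′ + 47.1″ = 34.78500′; 74 + 34.78500/60 = 74.5797500
  hemisphere S, so the sign is −
  Lon: 162 + 2/60 + 48/3600 = 162.0466667
  E → positive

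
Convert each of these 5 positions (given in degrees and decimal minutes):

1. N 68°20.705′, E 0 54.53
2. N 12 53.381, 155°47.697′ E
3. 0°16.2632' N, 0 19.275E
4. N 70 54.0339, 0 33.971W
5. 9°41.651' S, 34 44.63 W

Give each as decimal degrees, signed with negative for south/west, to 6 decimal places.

Point 1:
  Latitude: 20.705′ = 0.345083°; total 68.3450833
  N ⇒ keep positive
  Lon: 0 + 54.53/60 = 0.9088333
  E → positive
Point 2:
  φ: 12 + 53.381/60 = 12.8896833
  N ⇒ keep positive
  Longitude: 155 + 47.697/60 = 155.7949500
  E → positive
Point 3:
  φ: 16.2632′ = 0.271053°; total 0.2710533
  N → positive
  λ: 19.275′ = 0.321250°; total 0.3212500
  E → positive
Point 4:
  Lat: 54.0339′ = 0.900565°; total 70.9005650
  N → positive
  λ: 0 + 33.971/60 = 0.5661833
  hemisphere W, so the sign is −
Point 5:
  Lat: 41.651′ = 0.694183°; total 9.6941833
  S ⇒ negate
  Lon: 34 + 44.63/60 = 34.7438333
  W → negative

1. 68.345083, 0.908833
2. 12.889683, 155.794950
3. 0.271053, 0.321250
4. 70.900565, -0.566183
5. -9.694183, -34.743833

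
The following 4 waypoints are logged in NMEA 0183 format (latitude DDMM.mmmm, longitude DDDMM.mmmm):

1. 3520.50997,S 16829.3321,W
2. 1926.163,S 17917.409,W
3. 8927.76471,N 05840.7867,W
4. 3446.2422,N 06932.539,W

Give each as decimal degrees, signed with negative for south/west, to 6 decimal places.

1. -35.341833, -168.488868
2. -19.436050, -179.290150
3. 89.462745, -58.679778
4. 34.770703, -69.542317

Point 1:
  φ: split at 2 digits → 35° and 20.50997′; 35 + 20.50997/60 = 35.3418328
  S ⇒ negate
  λ: split at 3 digits → 168° and 29.3321′; 168 + 29.3321/60 = 168.4888683
  W → negative
Point 2:
  Lat: degrees = first 2 digits = 19, minutes = 26.163; 19 + 26.163/60 = 19.4360500
  S → negative
  Lon: split at 3 digits → 179° and 17.409′; 179 + 17.409/60 = 179.2901500
  hemisphere W, so the sign is −
Point 3:
  Latitude: split at 2 digits → 89° and 27.76471′; 89 + 27.76471/60 = 89.4627452
  N ⇒ keep positive
  Longitude: degrees = first 3 digits = 58, minutes = 40.7867; 58 + 40.7867/60 = 58.6797783
  W ⇒ negate
Point 4:
  Lat: split at 2 digits → 34° and 46.2422′; 34 + 46.2422/60 = 34.7707033
  N ⇒ keep positive
  λ: split at 3 digits → 069° and 32.539′; 69 + 32.539/60 = 69.5423167
  W ⇒ negate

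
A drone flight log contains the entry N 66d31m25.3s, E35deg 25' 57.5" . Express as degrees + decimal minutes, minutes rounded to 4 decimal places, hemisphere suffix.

66° 31.4217′ N, 35° 25.9583′ E

φ: seconds/60 = 0.42167; minutes = 31 + 0.42167 = 31.421667
Longitude: seconds/60 = 0.95833; minutes = 25 + 0.95833 = 25.958333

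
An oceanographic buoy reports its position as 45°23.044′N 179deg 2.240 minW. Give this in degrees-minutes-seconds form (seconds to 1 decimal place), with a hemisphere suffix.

φ: fractional minutes 0.04400 × 60 = 2.640″
Longitude: 2.24000′ → 2′ and 0.24000 × 60 = 14.400″

45°23′2.6″ N, 179°02′14.4″ W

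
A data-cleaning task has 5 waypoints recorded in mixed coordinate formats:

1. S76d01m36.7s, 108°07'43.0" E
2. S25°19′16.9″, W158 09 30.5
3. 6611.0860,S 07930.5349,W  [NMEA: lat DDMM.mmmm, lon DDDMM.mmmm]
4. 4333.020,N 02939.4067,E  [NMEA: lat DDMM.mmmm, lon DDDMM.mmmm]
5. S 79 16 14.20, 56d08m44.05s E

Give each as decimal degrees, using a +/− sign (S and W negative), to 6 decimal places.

1. -76.026861, 108.128611
2. -25.321361, -158.158472
3. -66.184767, -79.508915
4. 43.550333, 29.656778
5. -79.270611, 56.145569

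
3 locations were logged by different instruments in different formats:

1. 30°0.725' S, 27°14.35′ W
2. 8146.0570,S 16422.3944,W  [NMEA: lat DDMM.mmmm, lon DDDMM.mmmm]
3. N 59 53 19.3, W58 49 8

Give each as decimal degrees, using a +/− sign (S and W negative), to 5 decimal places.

Point 1:
  φ: 0.725′ = 0.012083°; total 30.012083
  hemisphere S, so the sign is −
  λ: 27 + 14.35/60 = 27.239167
  W ⇒ negate
Point 2:
  Latitude: degrees = first 2 digits = 81, minutes = 46.057; 81 + 46.057/60 = 81.767617
  hemisphere S, so the sign is −
  Lon: split at 3 digits → 164° and 22.3944′; 164 + 22.3944/60 = 164.373240
  W ⇒ negate
Point 3:
  Latitude: 59° + 53/60 + 19.3/3600 = 59 + 0.883333 + 0.005361 = 59.888694
  N → positive
  Lon: 58° + 49/60 + 8/3600 = 58 + 0.816667 + 0.002222 = 58.818889
  W ⇒ negate

1. -30.01208, -27.23917
2. -81.76762, -164.37324
3. 59.88869, -58.81889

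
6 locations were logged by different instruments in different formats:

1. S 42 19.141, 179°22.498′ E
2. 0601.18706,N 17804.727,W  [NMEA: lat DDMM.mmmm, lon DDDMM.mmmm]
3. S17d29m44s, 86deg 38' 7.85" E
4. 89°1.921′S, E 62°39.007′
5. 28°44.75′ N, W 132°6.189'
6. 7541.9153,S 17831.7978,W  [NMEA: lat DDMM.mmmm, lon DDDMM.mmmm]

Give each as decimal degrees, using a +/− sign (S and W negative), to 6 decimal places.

Point 1:
  Lat: 42 + 19.141/60 = 42.3190167
  hemisphere S, so the sign is −
  Longitude: 179 + 22.498/60 = 179.3749667
  E → positive
Point 2:
  Latitude: degrees = first 2 digits = 6, minutes = 1.18706; 6 + 1.18706/60 = 6.0197843
  N ⇒ keep positive
  Lon: degrees = first 3 digits = 178, minutes = 4.727; 178 + 4.727/60 = 178.0787833
  W → negative
Point 3:
  φ: 17 + 29/60 + 44/3600 = 17.4955556
  S → negative
  λ: 38′ + 7.85″ = 38.13083′; 86 + 38.13083/60 = 86.6355139
  E ⇒ keep positive
Point 4:
  Lat: 1.921′ = 0.032017°; total 89.0320167
  S → negative
  Longitude: 62 + 39.007/60 = 62.6501167
  E → positive
Point 5:
  Lat: 28 + 44.75/60 = 28.7458333
  N → positive
  Longitude: 132 + 6.189/60 = 132.1031500
  W ⇒ negate
Point 6:
  Latitude: degrees = first 2 digits = 75, minutes = 41.9153; 75 + 41.9153/60 = 75.6985883
  S ⇒ negate
  Longitude: split at 3 digits → 178° and 31.7978′; 178 + 31.7978/60 = 178.5299633
  W ⇒ negate

1. -42.319017, 179.374967
2. 6.019784, -178.078783
3. -17.495556, 86.635514
4. -89.032017, 62.650117
5. 28.745833, -132.103150
6. -75.698588, -178.529963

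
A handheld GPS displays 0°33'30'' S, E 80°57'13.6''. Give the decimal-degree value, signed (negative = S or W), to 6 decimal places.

-0.558333, 80.953778

Latitude: 0° + 33/60 + 30/3600 = 0 + 0.550000 + 0.008333 = 0.5583333
S → negative
λ: 57′ + 13.6″ = 57.22667′; 80 + 57.22667/60 = 80.9537778
E → positive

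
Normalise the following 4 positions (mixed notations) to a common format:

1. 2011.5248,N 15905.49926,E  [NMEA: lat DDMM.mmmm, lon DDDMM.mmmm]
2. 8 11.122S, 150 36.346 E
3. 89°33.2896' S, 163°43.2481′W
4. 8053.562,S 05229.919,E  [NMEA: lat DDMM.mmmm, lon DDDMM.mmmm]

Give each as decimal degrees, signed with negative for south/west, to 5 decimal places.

1. 20.19208, 159.09165
2. -8.18537, 150.60577
3. -89.55483, -163.72080
4. -80.89270, 52.49865

Point 1:
  φ: degrees = first 2 digits = 20, minutes = 11.5248; 20 + 11.5248/60 = 20.192080
  N ⇒ keep positive
  λ: degrees = first 3 digits = 159, minutes = 5.49926; 159 + 5.49926/60 = 159.091654
  E → positive
Point 2:
  Lat: 8 + 11.122/60 = 8.185367
  S ⇒ negate
  Lon: 150 + 36.346/60 = 150.605767
  E → positive
Point 3:
  Latitude: 89 + 33.2896/60 = 89.554827
  S → negative
  λ: 43.2481′ = 0.720802°; total 163.720802
  hemisphere W, so the sign is −
Point 4:
  Lat: split at 2 digits → 80° and 53.562′; 80 + 53.562/60 = 80.892700
  hemisphere S, so the sign is −
  Longitude: split at 3 digits → 052° and 29.919′; 52 + 29.919/60 = 52.498650
  E → positive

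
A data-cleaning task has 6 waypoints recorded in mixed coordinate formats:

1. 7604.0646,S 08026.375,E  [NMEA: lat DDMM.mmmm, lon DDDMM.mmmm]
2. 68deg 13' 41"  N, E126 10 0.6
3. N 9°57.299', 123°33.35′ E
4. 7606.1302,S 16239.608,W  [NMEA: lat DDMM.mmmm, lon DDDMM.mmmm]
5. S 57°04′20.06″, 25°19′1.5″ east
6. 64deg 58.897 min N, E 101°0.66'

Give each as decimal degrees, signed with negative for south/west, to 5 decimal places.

Point 1:
  Lat: split at 2 digits → 76° and 4.0646′; 76 + 4.0646/60 = 76.067743
  S → negative
  Longitude: split at 3 digits → 080° and 26.375′; 80 + 26.375/60 = 80.439583
  E ⇒ keep positive
Point 2:
  Latitude: 68° + 13/60 + 41/3600 = 68 + 0.216667 + 0.011389 = 68.228056
  N → positive
  Lon: 126° + 10/60 + 0.6/3600 = 126 + 0.166667 + 0.000167 = 126.166833
  E ⇒ keep positive
Point 3:
  Latitude: 57.299′ = 0.954983°; total 9.954983
  N ⇒ keep positive
  Lon: 33.35′ = 0.555833°; total 123.555833
  E ⇒ keep positive
Point 4:
  Lat: degrees = first 2 digits = 76, minutes = 6.1302; 76 + 6.1302/60 = 76.102170
  S ⇒ negate
  Longitude: split at 3 digits → 162° and 39.608′; 162 + 39.608/60 = 162.660133
  hemisphere W, so the sign is −
Point 5:
  φ: 57° + 4/60 + 20.06/3600 = 57 + 0.066667 + 0.005572 = 57.072239
  hemisphere S, so the sign is −
  Longitude: 19′ + 1.5″ = 19.02500′; 25 + 19.02500/60 = 25.317083
  E → positive
Point 6:
  Lat: 58.897′ = 0.981617°; total 64.981617
  N ⇒ keep positive
  Longitude: 0.66′ = 0.011000°; total 101.011000
  E → positive

1. -76.06774, 80.43958
2. 68.22806, 126.16683
3. 9.95498, 123.55583
4. -76.10217, -162.66013
5. -57.07224, 25.31708
6. 64.98162, 101.01100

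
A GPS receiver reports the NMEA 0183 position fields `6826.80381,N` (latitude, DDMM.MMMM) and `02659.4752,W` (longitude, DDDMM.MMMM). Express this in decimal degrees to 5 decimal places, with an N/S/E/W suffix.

68.44673° N, 26.99125° W

Lat: degrees = first 2 digits = 68, minutes = 26.80381; 68 + 26.80381/60 = 68.446730
Longitude: degrees = first 3 digits = 26, minutes = 59.4752; 26 + 59.4752/60 = 26.991253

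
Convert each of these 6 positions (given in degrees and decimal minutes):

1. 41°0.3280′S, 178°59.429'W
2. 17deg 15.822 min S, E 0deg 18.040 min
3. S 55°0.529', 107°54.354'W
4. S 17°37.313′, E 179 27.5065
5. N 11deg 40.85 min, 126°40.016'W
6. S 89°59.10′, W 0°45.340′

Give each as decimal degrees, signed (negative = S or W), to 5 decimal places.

1. -41.00547, -178.99048
2. -17.26370, 0.30067
3. -55.00882, -107.90590
4. -17.62188, 179.45844
5. 11.68083, -126.66693
6. -89.98500, -0.75567

Point 1:
  Latitude: 0.328′ = 0.005467°; total 41.005467
  S → negative
  Longitude: 178 + 59.429/60 = 178.990483
  W → negative
Point 2:
  Lat: 17 + 15.822/60 = 17.263700
  S → negative
  λ: 0 + 18.04/60 = 0.300667
  E ⇒ keep positive
Point 3:
  Latitude: 55 + 0.529/60 = 55.008817
  S ⇒ negate
  Longitude: 54.354′ = 0.905900°; total 107.905900
  W ⇒ negate
Point 4:
  Lat: 17 + 37.313/60 = 17.621883
  S ⇒ negate
  Lon: 179 + 27.5065/60 = 179.458442
  E ⇒ keep positive
Point 5:
  Lat: 40.85′ = 0.680833°; total 11.680833
  N → positive
  Longitude: 126 + 40.016/60 = 126.666933
  W ⇒ negate
Point 6:
  Lat: 59.1′ = 0.985000°; total 89.985000
  S → negative
  Longitude: 0 + 45.34/60 = 0.755667
  W → negative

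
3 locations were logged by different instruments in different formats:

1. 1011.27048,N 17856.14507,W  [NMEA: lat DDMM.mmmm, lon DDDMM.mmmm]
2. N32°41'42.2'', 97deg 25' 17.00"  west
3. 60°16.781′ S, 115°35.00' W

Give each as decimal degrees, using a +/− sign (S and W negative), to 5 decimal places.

Point 1:
  Latitude: split at 2 digits → 10° and 11.27048′; 10 + 11.27048/60 = 10.187841
  N ⇒ keep positive
  λ: split at 3 digits → 178° and 56.14507′; 178 + 56.14507/60 = 178.935751
  hemisphere W, so the sign is −
Point 2:
  Latitude: 41′ + 42.2″ = 41.70333′; 32 + 41.70333/60 = 32.695056
  N → positive
  Longitude: 25′ + 17″ = 25.28333′; 97 + 25.28333/60 = 97.421389
  W → negative
Point 3:
  φ: 16.781′ = 0.279683°; total 60.279683
  S ⇒ negate
  Lon: 115 + 35/60 = 115.583333
  W → negative

1. 10.18784, -178.93575
2. 32.69506, -97.42139
3. -60.27968, -115.58333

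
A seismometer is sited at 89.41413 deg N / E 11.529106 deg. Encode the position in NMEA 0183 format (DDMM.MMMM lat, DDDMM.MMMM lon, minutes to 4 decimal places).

8924.8478,N / 01131.7464,E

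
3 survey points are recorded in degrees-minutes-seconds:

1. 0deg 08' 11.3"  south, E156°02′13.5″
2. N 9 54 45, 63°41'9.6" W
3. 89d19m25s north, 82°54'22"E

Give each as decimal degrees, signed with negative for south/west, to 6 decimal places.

1. -0.136472, 156.037083
2. 9.912500, -63.686000
3. 89.323611, 82.906111

Point 1:
  Latitude: 0° + 8/60 + 11.3/3600 = 0 + 0.133333 + 0.003139 = 0.1364722
  S ⇒ negate
  Lon: 156° + 2/60 + 13.5/3600 = 156 + 0.033333 + 0.003750 = 156.0370833
  E ⇒ keep positive
Point 2:
  Latitude: 54′ + 45″ = 54.75000′; 9 + 54.75000/60 = 9.9125000
  N ⇒ keep positive
  Lon: 41′ + 9.6″ = 41.16000′; 63 + 41.16000/60 = 63.6860000
  W → negative
Point 3:
  Lat: 89° + 19/60 + 25/3600 = 89 + 0.316667 + 0.006944 = 89.3236111
  N ⇒ keep positive
  Longitude: 82° + 54/60 + 22/3600 = 82 + 0.900000 + 0.006111 = 82.9061111
  E ⇒ keep positive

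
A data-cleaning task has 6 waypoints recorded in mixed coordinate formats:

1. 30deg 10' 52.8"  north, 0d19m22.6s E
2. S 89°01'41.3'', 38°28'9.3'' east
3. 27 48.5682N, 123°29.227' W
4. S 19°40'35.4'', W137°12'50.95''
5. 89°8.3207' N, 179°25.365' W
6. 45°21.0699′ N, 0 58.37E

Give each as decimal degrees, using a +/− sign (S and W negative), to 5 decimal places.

Point 1:
  Lat: 30 + 10/60 + 52.8/3600 = 30.181333
  N ⇒ keep positive
  Lon: 19′ + 22.6″ = 19.37667′; 0 + 19.37667/60 = 0.322944
  E ⇒ keep positive
Point 2:
  Latitude: 1′ + 41.3″ = 1.68833′; 89 + 1.68833/60 = 89.028139
  S ⇒ negate
  λ: 28′ + 9.3″ = 28.15500′; 38 + 28.15500/60 = 38.469250
  E → positive
Point 3:
  Lat: 27 + 48.5682/60 = 27.809470
  N → positive
  λ: 29.227′ = 0.487117°; total 123.487117
  W ⇒ negate
Point 4:
  φ: 19° + 40/60 + 35.4/3600 = 19 + 0.666667 + 0.009833 = 19.676500
  S → negative
  Lon: 137° + 12/60 + 50.95/3600 = 137 + 0.200000 + 0.014153 = 137.214153
  hemisphere W, so the sign is −
Point 5:
  Latitude: 8.3207′ = 0.138678°; total 89.138678
  N → positive
  Longitude: 179 + 25.365/60 = 179.422750
  W → negative
Point 6:
  φ: 45 + 21.0699/60 = 45.351165
  N ⇒ keep positive
  Longitude: 0 + 58.37/60 = 0.972833
  E → positive

1. 30.18133, 0.32294
2. -89.02814, 38.46925
3. 27.80947, -123.48712
4. -19.67650, -137.21415
5. 89.13868, -179.42275
6. 45.35117, 0.97283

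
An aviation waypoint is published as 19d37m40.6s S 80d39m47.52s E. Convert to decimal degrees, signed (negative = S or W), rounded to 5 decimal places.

-19.62794, 80.66320

Latitude: 37′ + 40.6″ = 37.67667′; 19 + 37.67667/60 = 19.627944
S ⇒ negate
λ: 80 + 39/60 + 47.52/3600 = 80.663200
E ⇒ keep positive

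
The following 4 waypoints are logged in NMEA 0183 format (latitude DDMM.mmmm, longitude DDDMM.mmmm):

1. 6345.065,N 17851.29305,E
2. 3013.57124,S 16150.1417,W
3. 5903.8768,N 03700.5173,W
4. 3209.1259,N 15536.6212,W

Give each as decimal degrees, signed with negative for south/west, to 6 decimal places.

1. 63.751083, 178.854884
2. -30.226187, -161.835695
3. 59.064613, -37.008622
4. 32.152098, -155.610353

Point 1:
  φ: degrees = first 2 digits = 63, minutes = 45.065; 63 + 45.065/60 = 63.7510833
  N ⇒ keep positive
  Longitude: split at 3 digits → 178° and 51.29305′; 178 + 51.29305/60 = 178.8548842
  E ⇒ keep positive
Point 2:
  Lat: split at 2 digits → 30° and 13.57124′; 30 + 13.57124/60 = 30.2261873
  S ⇒ negate
  λ: split at 3 digits → 161° and 50.1417′; 161 + 50.1417/60 = 161.8356950
  W → negative
Point 3:
  Lat: degrees = first 2 digits = 59, minutes = 3.8768; 59 + 3.8768/60 = 59.0646133
  N ⇒ keep positive
  Longitude: split at 3 digits → 037° and 0.5173′; 37 + 0.5173/60 = 37.0086217
  hemisphere W, so the sign is −
Point 4:
  φ: split at 2 digits → 32° and 9.1259′; 32 + 9.1259/60 = 32.1520983
  N ⇒ keep positive
  Longitude: split at 3 digits → 155° and 36.6212′; 155 + 36.6212/60 = 155.6103533
  W → negative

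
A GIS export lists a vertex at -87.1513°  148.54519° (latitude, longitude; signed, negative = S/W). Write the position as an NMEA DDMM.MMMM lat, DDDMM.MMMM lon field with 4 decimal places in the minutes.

8709.0780,S / 14832.7114,E

Latitude is negative → S; |value| = 87.151300
Latitude: 87° + 0.151300 × 60 = 87° 9.078000′
λ: minutes = (148.545190 − 148) × 60 = 32.711400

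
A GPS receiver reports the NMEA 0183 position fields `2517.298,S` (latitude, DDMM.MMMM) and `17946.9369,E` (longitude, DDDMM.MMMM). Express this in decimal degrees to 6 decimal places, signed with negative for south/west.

-25.288300, 179.782282

Lat: degrees = first 2 digits = 25, minutes = 17.298; 25 + 17.298/60 = 25.2883000
S ⇒ negate
Lon: split at 3 digits → 179° and 46.9369′; 179 + 46.9369/60 = 179.7822817
E ⇒ keep positive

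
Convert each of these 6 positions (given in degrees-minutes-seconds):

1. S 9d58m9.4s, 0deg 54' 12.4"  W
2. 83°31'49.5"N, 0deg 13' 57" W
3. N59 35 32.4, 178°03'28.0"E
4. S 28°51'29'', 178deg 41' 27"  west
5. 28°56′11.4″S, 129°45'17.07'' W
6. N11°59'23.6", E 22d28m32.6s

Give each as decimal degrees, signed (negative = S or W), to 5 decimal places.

1. -9.96928, -0.90344
2. 83.53042, -0.23250
3. 59.59233, 178.05778
4. -28.85806, -178.69083
5. -28.93650, -129.75474
6. 11.98989, 22.47572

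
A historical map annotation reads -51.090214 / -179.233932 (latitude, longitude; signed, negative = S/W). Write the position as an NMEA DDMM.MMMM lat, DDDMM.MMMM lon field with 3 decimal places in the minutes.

5105.413,S / 17914.036,W

Latitude is negative → S; |value| = 51.090214
φ: minutes = (51.090214 − 51) × 60 = 5.41284
Longitude is negative → W; |value| = 179.233932
λ: fractional part 0.233932 → 14.03592 minutes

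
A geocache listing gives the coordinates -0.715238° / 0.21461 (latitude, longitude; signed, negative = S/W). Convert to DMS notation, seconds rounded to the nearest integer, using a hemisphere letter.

Latitude is negative → S; |value| = 0.715238
Lat: 0.715238 × 60 = 42.91428′ → 42′, remainder × 60 = 54.86″
Longitude: 0.214610° → 12.87660′; 0.87660 × 60 = 52.60″

0°42′55″ S, 0°12′53″ E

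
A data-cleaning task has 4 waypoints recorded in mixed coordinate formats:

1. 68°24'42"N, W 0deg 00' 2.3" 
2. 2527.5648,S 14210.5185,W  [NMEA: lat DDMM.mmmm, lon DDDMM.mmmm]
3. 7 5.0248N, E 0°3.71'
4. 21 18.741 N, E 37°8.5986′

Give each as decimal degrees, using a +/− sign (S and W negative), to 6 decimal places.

1. 68.411667, -0.000639
2. -25.459413, -142.175308
3. 7.083747, 0.061833
4. 21.312350, 37.143310

Point 1:
  Latitude: 68° + 24/60 + 42/3600 = 68 + 0.400000 + 0.011667 = 68.4116667
  N → positive
  Longitude: 0° + 0/60 + 2.3/3600 = 0 + 0.000000 + 0.000639 = 0.0006389
  hemisphere W, so the sign is −
Point 2:
  φ: split at 2 digits → 25° and 27.5648′; 25 + 27.5648/60 = 25.4594133
  hemisphere S, so the sign is −
  λ: split at 3 digits → 142° and 10.5185′; 142 + 10.5185/60 = 142.1753083
  hemisphere W, so the sign is −
Point 3:
  Lat: 7 + 5.0248/60 = 7.0837467
  N ⇒ keep positive
  λ: 0 + 3.71/60 = 0.0618333
  E → positive
Point 4:
  Latitude: 21 + 18.741/60 = 21.3123500
  N ⇒ keep positive
  Lon: 8.5986′ = 0.143310°; total 37.1433100
  E ⇒ keep positive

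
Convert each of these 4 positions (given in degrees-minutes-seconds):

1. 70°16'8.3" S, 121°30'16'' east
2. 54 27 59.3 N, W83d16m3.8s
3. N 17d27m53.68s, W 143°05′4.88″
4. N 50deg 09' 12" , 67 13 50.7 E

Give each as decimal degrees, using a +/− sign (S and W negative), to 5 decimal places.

Point 1:
  Lat: 70 + 16/60 + 8.3/3600 = 70.268972
  S → negative
  Lon: 30′ + 16″ = 30.26667′; 121 + 30.26667/60 = 121.504444
  E → positive
Point 2:
  φ: 54° + 27/60 + 59.3/3600 = 54 + 0.450000 + 0.016472 = 54.466472
  N ⇒ keep positive
  Longitude: 83° + 16/60 + 3.8/3600 = 83 + 0.266667 + 0.001056 = 83.267722
  hemisphere W, so the sign is −
Point 3:
  Lat: 27′ + 53.68″ = 27.89467′; 17 + 27.89467/60 = 17.464911
  N → positive
  Lon: 143° + 5/60 + 4.88/3600 = 143 + 0.083333 + 0.001356 = 143.084689
  hemisphere W, so the sign is −
Point 4:
  φ: 9′ + 12″ = 9.20000′; 50 + 9.20000/60 = 50.153333
  N ⇒ keep positive
  Longitude: 67° + 13/60 + 50.7/3600 = 67 + 0.216667 + 0.014083 = 67.230750
  E → positive

1. -70.26897, 121.50444
2. 54.46647, -83.26772
3. 17.46491, -143.08469
4. 50.15333, 67.23075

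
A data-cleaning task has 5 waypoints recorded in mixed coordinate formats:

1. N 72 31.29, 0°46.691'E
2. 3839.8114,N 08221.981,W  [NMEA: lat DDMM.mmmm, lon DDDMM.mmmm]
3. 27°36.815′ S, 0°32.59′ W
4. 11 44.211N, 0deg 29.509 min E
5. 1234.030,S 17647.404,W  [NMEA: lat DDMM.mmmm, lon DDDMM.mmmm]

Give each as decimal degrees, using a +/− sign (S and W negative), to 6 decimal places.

Point 1:
  Latitude: 31.29′ = 0.521500°; total 72.5215000
  N ⇒ keep positive
  λ: 0 + 46.691/60 = 0.7781833
  E ⇒ keep positive
Point 2:
  Latitude: degrees = first 2 digits = 38, minutes = 39.8114; 38 + 39.8114/60 = 38.6635233
  N ⇒ keep positive
  Lon: split at 3 digits → 082° and 21.981′; 82 + 21.981/60 = 82.3663500
  W → negative
Point 3:
  φ: 27 + 36.815/60 = 27.6135833
  S → negative
  Longitude: 32.59′ = 0.543167°; total 0.5431667
  W → negative
Point 4:
  Latitude: 11 + 44.211/60 = 11.7368500
  N ⇒ keep positive
  Lon: 0 + 29.509/60 = 0.4918167
  E ⇒ keep positive
Point 5:
  Lat: degrees = first 2 digits = 12, minutes = 34.03; 12 + 34.03/60 = 12.5671667
  hemisphere S, so the sign is −
  Longitude: degrees = first 3 digits = 176, minutes = 47.404; 176 + 47.404/60 = 176.7900667
  W → negative

1. 72.521500, 0.778183
2. 38.663523, -82.366350
3. -27.613583, -0.543167
4. 11.736850, 0.491817
5. -12.567167, -176.790067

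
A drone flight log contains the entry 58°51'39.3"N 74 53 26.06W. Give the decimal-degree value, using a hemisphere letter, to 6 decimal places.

φ: 58° + 51/60 + 39.3/3600 = 58 + 0.850000 + 0.010917 = 58.8609167
Longitude: 53′ + 26.06″ = 53.43433′; 74 + 53.43433/60 = 74.8905722

58.860917° N, 74.890572° W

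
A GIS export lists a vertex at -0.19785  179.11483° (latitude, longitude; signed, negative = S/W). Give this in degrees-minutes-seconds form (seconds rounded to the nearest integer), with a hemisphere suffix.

0°11′52″ S, 179°06′53″ E

Latitude is negative → S; |value| = 0.197850
φ: 0.197850 × 60 = 11.87100′ → 11′, remainder × 60 = 52.26″
Lon: whole degrees 179; 6.88980′ → 6′ and 53.39″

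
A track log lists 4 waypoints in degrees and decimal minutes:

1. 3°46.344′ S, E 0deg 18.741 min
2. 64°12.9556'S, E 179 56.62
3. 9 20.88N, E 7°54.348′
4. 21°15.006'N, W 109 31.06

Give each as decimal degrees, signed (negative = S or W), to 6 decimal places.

Point 1:
  Lat: 46.344′ = 0.772400°; total 3.7724000
  S → negative
  Lon: 18.741′ = 0.312350°; total 0.3123500
  E → positive
Point 2:
  φ: 64 + 12.9556/60 = 64.2159267
  S ⇒ negate
  λ: 56.62′ = 0.943667°; total 179.9436667
  E → positive
Point 3:
  Lat: 20.88′ = 0.348000°; total 9.3480000
  N ⇒ keep positive
  Longitude: 7 + 54.348/60 = 7.9058000
  E ⇒ keep positive
Point 4:
  φ: 15.006′ = 0.250100°; total 21.2501000
  N → positive
  Longitude: 31.06′ = 0.517667°; total 109.5176667
  hemisphere W, so the sign is −

1. -3.772400, 0.312350
2. -64.215927, 179.943667
3. 9.348000, 7.905800
4. 21.250100, -109.517667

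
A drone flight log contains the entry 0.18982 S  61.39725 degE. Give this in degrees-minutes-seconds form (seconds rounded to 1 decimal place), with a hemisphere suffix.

0°11′23.4″ S, 61°23′50.1″ E

Lat: 0.189820° → 11.38920′; 0.38920 × 60 = 23.352″
Lon: 0.397250 × 60 = 23.83500′ → 23′, remainder × 60 = 50.100″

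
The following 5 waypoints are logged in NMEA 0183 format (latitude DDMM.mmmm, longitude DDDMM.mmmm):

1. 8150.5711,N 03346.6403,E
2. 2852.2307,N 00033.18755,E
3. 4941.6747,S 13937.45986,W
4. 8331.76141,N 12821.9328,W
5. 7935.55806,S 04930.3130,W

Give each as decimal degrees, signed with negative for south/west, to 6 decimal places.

Point 1:
  φ: split at 2 digits → 81° and 50.5711′; 81 + 50.5711/60 = 81.8428517
  N ⇒ keep positive
  Longitude: degrees = first 3 digits = 33, minutes = 46.6403; 33 + 46.6403/60 = 33.7773383
  E ⇒ keep positive
Point 2:
  φ: split at 2 digits → 28° and 52.2307′; 28 + 52.2307/60 = 28.8705117
  N → positive
  Longitude: split at 3 digits → 000° and 33.18755′; 0 + 33.18755/60 = 0.5531258
  E ⇒ keep positive
Point 3:
  Lat: degrees = first 2 digits = 49, minutes = 41.6747; 49 + 41.6747/60 = 49.6945783
  hemisphere S, so the sign is −
  Longitude: split at 3 digits → 139° and 37.45986′; 139 + 37.45986/60 = 139.6243310
  W ⇒ negate
Point 4:
  Latitude: degrees = first 2 digits = 83, minutes = 31.76141; 83 + 31.76141/60 = 83.5293568
  N → positive
  Lon: split at 3 digits → 128° and 21.9328′; 128 + 21.9328/60 = 128.3655467
  hemisphere W, so the sign is −
Point 5:
  Lat: split at 2 digits → 79° and 35.55806′; 79 + 35.55806/60 = 79.5926343
  S → negative
  λ: degrees = first 3 digits = 49, minutes = 30.313; 49 + 30.313/60 = 49.5052167
  W ⇒ negate

1. 81.842852, 33.777338
2. 28.870512, 0.553126
3. -49.694578, -139.624331
4. 83.529357, -128.365547
5. -79.592634, -49.505217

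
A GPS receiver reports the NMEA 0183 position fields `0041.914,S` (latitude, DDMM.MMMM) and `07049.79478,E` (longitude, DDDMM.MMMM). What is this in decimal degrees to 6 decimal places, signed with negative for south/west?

-0.698567, 70.829913

φ: degrees = first 2 digits = 0, minutes = 41.914; 0 + 41.914/60 = 0.6985667
S ⇒ negate
Longitude: degrees = first 3 digits = 70, minutes = 49.79478; 70 + 49.79478/60 = 70.8299130
E → positive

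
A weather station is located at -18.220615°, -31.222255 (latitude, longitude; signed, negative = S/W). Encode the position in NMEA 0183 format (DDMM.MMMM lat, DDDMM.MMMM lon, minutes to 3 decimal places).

1813.237,S / 03113.335,W

Latitude is negative → S; |value| = 18.220615
Lat: fractional part 0.220615 → 13.23690 minutes
Longitude is negative → W; |value| = 31.222255
λ: minutes = (31.222255 − 31) × 60 = 13.33530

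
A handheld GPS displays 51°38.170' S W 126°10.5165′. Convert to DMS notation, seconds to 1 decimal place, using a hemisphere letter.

Lat: 38.17000′ → 38′ and 0.17000 × 60 = 10.200″
Lon: fractional minutes 0.51650 × 60 = 30.990″

51°38′10.2″ S, 126°10′31.0″ W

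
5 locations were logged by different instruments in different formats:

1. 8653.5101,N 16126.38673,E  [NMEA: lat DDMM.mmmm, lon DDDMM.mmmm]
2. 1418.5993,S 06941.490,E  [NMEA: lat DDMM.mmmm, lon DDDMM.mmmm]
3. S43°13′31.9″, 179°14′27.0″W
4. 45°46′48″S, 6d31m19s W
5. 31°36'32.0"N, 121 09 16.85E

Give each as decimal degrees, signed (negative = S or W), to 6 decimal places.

Point 1:
  Lat: split at 2 digits → 86° and 53.5101′; 86 + 53.5101/60 = 86.8918350
  N → positive
  Longitude: split at 3 digits → 161° and 26.38673′; 161 + 26.38673/60 = 161.4397788
  E ⇒ keep positive
Point 2:
  φ: degrees = first 2 digits = 14, minutes = 18.5993; 14 + 18.5993/60 = 14.3099883
  hemisphere S, so the sign is −
  Lon: degrees = first 3 digits = 69, minutes = 41.49; 69 + 41.49/60 = 69.6915000
  E ⇒ keep positive
Point 3:
  Latitude: 13′ + 31.9″ = 13.53167′; 43 + 13.53167/60 = 43.2255278
  S → negative
  Lon: 179 + 14/60 + 27/3600 = 179.2408333
  hemisphere W, so the sign is −
Point 4:
  Lat: 46′ + 48″ = 46.80000′; 45 + 46.80000/60 = 45.7800000
  S ⇒ negate
  λ: 6 + 31/60 + 19/3600 = 6.5219444
  W → negative
Point 5:
  Lat: 31° + 36/60 + 32/3600 = 31 + 0.600000 + 0.008889 = 31.6088889
  N → positive
  Longitude: 121° + 9/60 + 16.85/3600 = 121 + 0.150000 + 0.004681 = 121.1546806
  E ⇒ keep positive

1. 86.891835, 161.439779
2. -14.309988, 69.691500
3. -43.225528, -179.240833
4. -45.780000, -6.521944
5. 31.608889, 121.154681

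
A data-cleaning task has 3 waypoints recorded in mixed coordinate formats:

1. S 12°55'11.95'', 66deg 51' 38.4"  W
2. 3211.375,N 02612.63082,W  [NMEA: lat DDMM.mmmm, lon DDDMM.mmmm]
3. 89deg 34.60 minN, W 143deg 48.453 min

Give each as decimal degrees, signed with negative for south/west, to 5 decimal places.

Point 1:
  φ: 12° + 55/60 + 11.95/3600 = 12 + 0.916667 + 0.003319 = 12.919986
  S → negative
  Lon: 66 + 51/60 + 38.4/3600 = 66.860667
  W → negative
Point 2:
  φ: split at 2 digits → 32° and 11.375′; 32 + 11.375/60 = 32.189583
  N → positive
  λ: degrees = first 3 digits = 26, minutes = 12.63082; 26 + 12.63082/60 = 26.210514
  W → negative
Point 3:
  Latitude: 34.6′ = 0.576667°; total 89.576667
  N ⇒ keep positive
  Lon: 48.453′ = 0.807550°; total 143.807550
  hemisphere W, so the sign is −

1. -12.91999, -66.86067
2. 32.18958, -26.21051
3. 89.57667, -143.80755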